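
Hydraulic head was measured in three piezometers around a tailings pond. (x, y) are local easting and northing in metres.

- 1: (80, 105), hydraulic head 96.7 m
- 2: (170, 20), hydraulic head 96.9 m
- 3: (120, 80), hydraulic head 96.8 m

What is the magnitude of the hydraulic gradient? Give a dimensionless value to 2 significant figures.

Three-point gradient (reference 1): Δ to 2 = (90, -85, +0.2), Δ to 3 = (40, -25, +0.1).
∂h/∂x = +0.003043, ∂h/∂y = +0.0008696 (det = 1150).
|∇h| = √(0.003043² + 0.0008696²) = 0.003165

0.0032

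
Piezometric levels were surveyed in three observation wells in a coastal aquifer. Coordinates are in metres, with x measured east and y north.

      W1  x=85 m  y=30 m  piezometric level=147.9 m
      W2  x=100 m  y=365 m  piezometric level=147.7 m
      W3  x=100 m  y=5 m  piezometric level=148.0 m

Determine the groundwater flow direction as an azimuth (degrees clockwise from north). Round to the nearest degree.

Three-point gradient (reference W1): Δ to W2 = (15, 335, -0.2), Δ to W3 = (15, -25, +0.1).
∂h/∂x = +0.005278, ∂h/∂y = -0.0008333 (det = -5400).
Flow direction (−∇h) has components (-0.005278 E, +0.0008333 N).
Azimuth = atan2(E, N) = atan2(-0.005278, +0.0008333) = 279.0° ≈ 279°.

279°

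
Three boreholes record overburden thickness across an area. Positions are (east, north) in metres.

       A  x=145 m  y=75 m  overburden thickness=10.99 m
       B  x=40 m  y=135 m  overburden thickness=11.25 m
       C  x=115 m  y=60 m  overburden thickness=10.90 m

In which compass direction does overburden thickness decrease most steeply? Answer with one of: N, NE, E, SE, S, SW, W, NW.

With d = a·x + b·y + c and A as origin, the differences give:
  (-105)·a + 60·b = +0.26
  (-30)·a + (-15)·b = -0.09
Eliminate b (×(-15) and ×60, subtract): 3375·a = 1.500 → a = ∂d/∂x = +0.0004444
Back-substitute: b = ∂d/∂y = +0.005111.
Steepest decrease is along −∇f = (-0.0004444 E, -0.005111 N) → south.

S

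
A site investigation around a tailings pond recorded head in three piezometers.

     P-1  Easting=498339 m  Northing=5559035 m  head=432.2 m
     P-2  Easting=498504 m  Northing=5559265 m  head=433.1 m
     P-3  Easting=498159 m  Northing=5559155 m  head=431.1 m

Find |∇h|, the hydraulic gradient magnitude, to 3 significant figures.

Taking P-1 as reference: P-2−P-1 = (165, 230, +0.9); P-3−P-1 = (-180, 120, -1.1).
Determinant of the coordinate differences = 165·120 − (-180)·230 = 61200.
∂h/∂x = [(+0.9)·120 − (-1.1)·230] / 61200 = +0.005899
∂h/∂y = [165·(-1.1) − (-180)·(+0.9)] / 61200 = -0.0003186
|∇h| = √(0.005899² + -0.0003186²) = 0.005908

0.00591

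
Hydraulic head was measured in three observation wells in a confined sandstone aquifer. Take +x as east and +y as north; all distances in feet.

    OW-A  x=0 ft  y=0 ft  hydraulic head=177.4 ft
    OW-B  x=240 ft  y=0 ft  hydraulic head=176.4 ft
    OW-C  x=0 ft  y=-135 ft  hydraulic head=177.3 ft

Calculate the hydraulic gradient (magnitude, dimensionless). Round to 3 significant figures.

0.00423

∂h/∂x = (176.4 − 177.4) / (240 − 0) = -0.004167
∂h/∂y = (177.3 − 177.4) / (-135 − 0) = +0.0007407
|∇h| = √(-0.004167² + 0.0007407²) = 0.004232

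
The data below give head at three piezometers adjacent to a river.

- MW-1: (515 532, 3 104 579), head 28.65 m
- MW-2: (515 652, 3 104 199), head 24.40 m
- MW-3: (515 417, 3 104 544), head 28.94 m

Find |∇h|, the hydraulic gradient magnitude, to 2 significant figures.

0.011

Three-point gradient (reference MW-1): Δ to MW-2 = (120, -380, -4.25), Δ to MW-3 = (-115, -35, +0.29).
∂h/∂x = -0.005406, ∂h/∂y = +0.009477 (det = -47900).
|∇h| = √(-0.005406² + 0.009477²) = 0.01091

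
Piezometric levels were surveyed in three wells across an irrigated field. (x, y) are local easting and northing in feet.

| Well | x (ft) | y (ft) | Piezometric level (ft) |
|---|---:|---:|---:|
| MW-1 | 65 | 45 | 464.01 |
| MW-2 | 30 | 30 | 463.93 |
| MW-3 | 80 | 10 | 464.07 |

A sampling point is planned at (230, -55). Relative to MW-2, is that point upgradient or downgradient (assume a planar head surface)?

With h = a·x + b·y + c and MW-1 as origin, the differences give:
  (-35)·a + (-15)·b = -0.08
  15·a + (-35)·b = +0.06
Eliminate b (×(-35) and ×(-15), subtract): 1450·a = 3.700 → a = ∂h/∂x = +0.002552
Back-substitute: b = ∂h/∂y = -0.0006207.
Head at (230, -55) = 464.01 + (+0.002552)·(165) + (-0.0006207)·(-100) = 464.49 ft.
That is higher than the 463.93 ft at MW-2, so the point is upgradient.

upgradient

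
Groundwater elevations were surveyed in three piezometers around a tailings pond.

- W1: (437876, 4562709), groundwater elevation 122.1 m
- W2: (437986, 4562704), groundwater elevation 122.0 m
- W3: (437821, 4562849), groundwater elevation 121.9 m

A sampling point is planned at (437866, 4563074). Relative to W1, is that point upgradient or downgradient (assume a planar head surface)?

downgradient

Differences from W1: to W2 (Δx, Δy, Δh) = (110, -5, -0.1); to W3 = (-55, 140, -0.2).
Solve a·Δx + b·Δy = Δh: det = 110·140 − (-55)·(-5) = 15125.
∂h/∂x = [(-0.1)·140 − (-0.2)·(-5)] / 15125 = -0.0009917
∂h/∂y = [110·(-0.2) − (-55)·(-0.1)] / 15125 = -0.001818
Head at (437866, 4563074) = 122.1 + (-0.0009917)·(-10) + (-0.001818)·(365) = 121.45 m.
That is lower than the 122.1 m at W1, so the point is downgradient.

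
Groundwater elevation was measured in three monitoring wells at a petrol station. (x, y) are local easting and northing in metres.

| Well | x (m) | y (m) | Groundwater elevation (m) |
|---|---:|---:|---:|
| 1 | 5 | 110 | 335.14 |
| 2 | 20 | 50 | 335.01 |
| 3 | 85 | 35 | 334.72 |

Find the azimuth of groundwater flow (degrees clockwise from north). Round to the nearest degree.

Taking 1 as reference: 2−1 = (15, -60, -0.13); 3−1 = (80, -75, -0.42).
Determinant of the coordinate differences = 15·(-75) − 80·(-60) = 3675.
∂h/∂x = [(-0.13)·(-75) − (-0.42)·(-60)] / 3675 = -0.004204
∂h/∂y = [15·(-0.42) − 80·(-0.13)] / 3675 = +0.001116
Flow direction (−∇h) has components (+0.004204 E, -0.001116 N).
Azimuth = atan2(E, N) = atan2(+0.004204, -0.001116) = 104.9° ≈ 105°.

105°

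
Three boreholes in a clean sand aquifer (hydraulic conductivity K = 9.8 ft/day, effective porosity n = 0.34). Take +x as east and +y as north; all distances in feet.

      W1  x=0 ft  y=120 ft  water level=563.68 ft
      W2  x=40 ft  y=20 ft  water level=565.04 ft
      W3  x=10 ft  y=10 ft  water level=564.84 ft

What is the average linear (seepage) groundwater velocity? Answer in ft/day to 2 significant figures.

0.40 ft/day

Differences from W1: to W2 (Δx, Δy, Δh) = (40, -100, +1.36); to W3 = (10, -110, +1.16).
Determinant of the coordinate differences = 40·(-110) − 10·(-100) = -3400.
∂h/∂x = [(+1.36)·(-110) − (+1.16)·(-100)] / -3400 = +0.009882
∂h/∂y = [40·(+1.16) − 10·(+1.36)] / -3400 = -0.009647
|∇h| = √(0.009882² + -0.009647²) = 0.01381
Seepage velocity v = K·i/n = 9.8 × 0.01381 / 0.34 = 0.3981 ft/day.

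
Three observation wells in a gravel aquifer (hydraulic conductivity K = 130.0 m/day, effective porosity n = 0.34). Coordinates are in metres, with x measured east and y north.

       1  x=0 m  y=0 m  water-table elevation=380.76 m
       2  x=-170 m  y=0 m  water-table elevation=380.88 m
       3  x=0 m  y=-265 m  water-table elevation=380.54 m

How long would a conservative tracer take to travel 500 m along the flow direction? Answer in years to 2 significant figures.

3.3 years

∂h/∂x = (380.88 − 380.76) / (-170 − 0) = -0.0007059
∂h/∂y = (380.54 − 380.76) / (-265 − 0) = +0.0008302
|∇h| = √(-0.0007059² + 0.0008302²) = 0.00109
Seepage velocity v = K·i/n = 130.0 × 0.00109 / 0.34 = 0.4168 m/day.
t = 500 / 0.4168 = 1200 days = 3.29 years.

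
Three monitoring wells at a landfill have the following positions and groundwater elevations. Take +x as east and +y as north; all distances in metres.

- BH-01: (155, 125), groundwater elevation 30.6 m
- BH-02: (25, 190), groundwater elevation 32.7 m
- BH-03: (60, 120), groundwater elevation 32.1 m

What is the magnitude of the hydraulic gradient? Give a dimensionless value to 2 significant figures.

0.016

With h = a·x + b·y + c and BH-01 as origin, the differences give:
  (-130)·a + 65·b = +2.1
  (-95)·a + (-5)·b = +1.5
Eliminate b (×(-5) and ×65, subtract): 6825·a = -108.00 → a = ∂h/∂x = -0.01582
Back-substitute: b = ∂h/∂y = +0.0006593.
|∇h| = √(-0.01582² + 0.0006593²) = 0.01583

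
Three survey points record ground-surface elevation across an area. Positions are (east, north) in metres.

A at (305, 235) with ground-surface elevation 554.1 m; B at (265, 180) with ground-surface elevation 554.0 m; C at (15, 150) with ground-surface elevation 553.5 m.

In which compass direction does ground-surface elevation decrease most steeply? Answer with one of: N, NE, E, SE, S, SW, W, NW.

With z = a·x + b·y + c and A as origin, the differences give:
  (-40)·a + (-55)·b = -0.1
  (-290)·a + (-85)·b = -0.6
Eliminate b (×(-85) and ×(-55), subtract): -12550·a = -24.50 → a = ∂z/∂x = +0.001952
Back-substitute: b = ∂z/∂y = +0.0003984.
Steepest decrease is along −∇f = (-0.001952 E, -0.0003984 N) → west.

W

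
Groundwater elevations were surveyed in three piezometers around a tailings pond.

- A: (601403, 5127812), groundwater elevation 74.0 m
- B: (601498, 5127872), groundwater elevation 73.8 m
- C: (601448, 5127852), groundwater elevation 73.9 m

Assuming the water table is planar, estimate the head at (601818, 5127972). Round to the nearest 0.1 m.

With h = a·x + b·y + c and A as origin, the differences give:
  95·a + 60·b = -0.2
  45·a + 40·b = -0.1
Eliminate b (×40 and ×60, subtract): 1100·a = -2.00 → a = ∂h/∂x = -0.001818
Back-substitute: b = ∂h/∂y = -0.0004545.
h(601818, 5127972) = 74.0 + (-0.001818)·(415) + (-0.0004545)·(160) = 74.0 -0.755 -0.073 = 73.173 m.

73.2 m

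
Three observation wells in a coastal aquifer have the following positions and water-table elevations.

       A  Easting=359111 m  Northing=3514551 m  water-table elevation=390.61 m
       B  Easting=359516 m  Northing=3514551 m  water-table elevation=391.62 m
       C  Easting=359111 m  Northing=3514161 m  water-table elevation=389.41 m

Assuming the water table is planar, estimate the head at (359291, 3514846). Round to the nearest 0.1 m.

∂h/∂x = (391.62 − 390.61) / (359516 − 359111) = +0.002494
∂h/∂y = (389.41 − 390.61) / (3514161 − 3514551) = +0.003077
h(359291, 3514846) = 390.61 + (+0.002494)·(180) + (+0.003077)·(295) = 390.61 +0.449 +0.908 = 391.967 m.

392.0 m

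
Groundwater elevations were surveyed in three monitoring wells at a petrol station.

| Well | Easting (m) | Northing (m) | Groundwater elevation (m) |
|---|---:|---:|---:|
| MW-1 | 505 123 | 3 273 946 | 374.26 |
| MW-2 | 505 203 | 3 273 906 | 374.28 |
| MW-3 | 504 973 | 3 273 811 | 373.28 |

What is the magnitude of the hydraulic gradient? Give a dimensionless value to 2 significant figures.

Three-point gradient (reference MW-1): Δ to MW-2 = (80, -40, +0.02), Δ to MW-3 = (-150, -135, -0.98).
∂h/∂x = +0.002494, ∂h/∂y = +0.004488 (det = -16800).
|∇h| = √(0.002494² + 0.004488²) = 0.005134

0.0051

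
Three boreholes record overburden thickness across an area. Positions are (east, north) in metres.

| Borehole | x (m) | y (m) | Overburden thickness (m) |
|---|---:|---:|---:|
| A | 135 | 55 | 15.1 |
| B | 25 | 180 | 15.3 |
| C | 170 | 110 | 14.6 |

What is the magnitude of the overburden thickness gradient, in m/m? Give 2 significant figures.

0.0084 m/m

With d = a·x + b·y + c and A as origin, the differences give:
  (-110)·a + 125·b = +0.2
  35·a + 55·b = -0.5
Eliminate b (×55 and ×125, subtract): -10425·a = 73.50 → a = ∂d/∂x = -0.007050
Back-substitute: b = ∂d/∂y = -0.004604.
|∇f| = √(-0.007050² + -0.004604²) = 0.00842 m/m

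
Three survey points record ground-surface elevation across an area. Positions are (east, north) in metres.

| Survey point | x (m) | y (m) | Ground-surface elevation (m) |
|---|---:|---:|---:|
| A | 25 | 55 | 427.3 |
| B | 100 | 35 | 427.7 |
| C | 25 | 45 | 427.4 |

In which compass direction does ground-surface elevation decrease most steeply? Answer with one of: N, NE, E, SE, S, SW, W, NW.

Differences from A: to B (Δx, Δy, Δh) = (75, -20, +0.4); to C = (0, -10, +0.1).
Determinant of the coordinate differences = 75·(-10) − 0·(-20) = -750.
∂z/∂x = [(+0.4)·(-10) − (+0.1)·(-20)] / -750 = +0.002667
∂z/∂y = [75·(+0.1) − 0·(+0.4)] / -750 = -0.010000
Steepest decrease is along −∇f = (-0.002667 E, +0.010000 N) → north.

N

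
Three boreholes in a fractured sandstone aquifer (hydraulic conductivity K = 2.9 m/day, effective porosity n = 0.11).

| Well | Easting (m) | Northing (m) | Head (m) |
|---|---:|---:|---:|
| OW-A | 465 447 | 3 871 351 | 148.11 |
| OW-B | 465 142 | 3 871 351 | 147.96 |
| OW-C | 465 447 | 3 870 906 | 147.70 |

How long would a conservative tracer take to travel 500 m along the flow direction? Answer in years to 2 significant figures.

50 years

∂h/∂x = (147.96 − 148.11) / (465142 − 465447) = +0.0004918
∂h/∂y = (147.70 − 148.11) / (3870906 − 3871351) = +0.0009213
|∇h| = √(0.0004918² + 0.0009213²) = 0.001044
Seepage velocity v = K·i/n = 2.9 × 0.001044 / 0.11 = 0.02752 m/day.
t = 500 / 0.02752 = 1.817e+04 days = 49.7 years.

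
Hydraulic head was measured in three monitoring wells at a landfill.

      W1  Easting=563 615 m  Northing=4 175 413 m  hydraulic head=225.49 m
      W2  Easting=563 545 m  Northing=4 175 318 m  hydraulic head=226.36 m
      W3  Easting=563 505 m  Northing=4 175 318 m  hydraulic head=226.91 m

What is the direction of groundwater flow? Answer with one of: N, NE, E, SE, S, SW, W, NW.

Three-point gradient (reference W1): Δ to W2 = (-70, -95, +0.87), Δ to W3 = (-110, -95, +1.42).
∂h/∂x = -0.01375, ∂h/∂y = +0.0009737 (det = -3800).
Flow = −∇h = (+0.01375 east, -0.0009737 north), which points east.

E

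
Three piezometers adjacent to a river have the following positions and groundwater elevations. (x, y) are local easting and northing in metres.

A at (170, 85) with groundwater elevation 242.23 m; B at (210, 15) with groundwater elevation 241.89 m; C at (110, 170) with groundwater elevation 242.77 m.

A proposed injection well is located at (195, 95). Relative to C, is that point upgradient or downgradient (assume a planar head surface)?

downgradient

Differences from A: to B (Δx, Δy, Δh) = (40, -70, -0.34); to C = (-60, 85, +0.54).
Determinant of the coordinate differences = 40·85 − (-60)·(-70) = -800.
∂h/∂x = [(-0.34)·85 − (+0.54)·(-70)] / -800 = -0.01113
∂h/∂y = [40·(+0.54) − (-60)·(-0.34)] / -800 = -0.001500
Head at (195, 95) = 242.23 + (-0.01113)·(25) + (-0.001500)·(10) = 241.94 m.
That is lower than the 242.77 m at C, so the point is downgradient.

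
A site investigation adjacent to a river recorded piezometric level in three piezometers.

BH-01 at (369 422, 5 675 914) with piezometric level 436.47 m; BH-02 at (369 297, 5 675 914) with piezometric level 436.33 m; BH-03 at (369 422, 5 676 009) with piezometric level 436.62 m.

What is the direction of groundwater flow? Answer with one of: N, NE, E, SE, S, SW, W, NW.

∂h/∂x = (436.33 − 436.47) / (369297 − 369422) = +0.001120
∂h/∂y = (436.62 − 436.47) / (5676009 − 5675914) = +0.001579
Flow = −∇h = (-0.001120 east, -0.001579 north), which points southwest.

SW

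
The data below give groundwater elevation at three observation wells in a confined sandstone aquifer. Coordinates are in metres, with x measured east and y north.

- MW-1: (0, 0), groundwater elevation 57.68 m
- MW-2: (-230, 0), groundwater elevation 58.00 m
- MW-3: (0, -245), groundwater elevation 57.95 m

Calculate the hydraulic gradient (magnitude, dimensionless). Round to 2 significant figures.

0.0018

∂h/∂x = (58.00 − 57.68) / (-230 − 0) = -0.001391
∂h/∂y = (57.95 − 57.68) / (-245 − 0) = -0.001102
|∇h| = √(-0.001391² + -0.001102²) = 0.001775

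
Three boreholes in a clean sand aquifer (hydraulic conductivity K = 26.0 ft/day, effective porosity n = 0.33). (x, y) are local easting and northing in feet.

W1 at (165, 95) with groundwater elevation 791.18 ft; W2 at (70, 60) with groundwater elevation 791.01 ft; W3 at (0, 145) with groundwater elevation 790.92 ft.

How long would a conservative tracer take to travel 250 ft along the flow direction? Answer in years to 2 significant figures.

5.1 years

Taking W1 as reference: W2−W1 = (-95, -35, -0.17); W3−W1 = (-165, 50, -0.26).
Determinant of the coordinate differences = (-95)·50 − (-165)·(-35) = -10525.
∂h/∂x = [(-0.17)·50 − (-0.26)·(-35)] / -10525 = +0.001672
∂h/∂y = [(-95)·(-0.26) − (-165)·(-0.17)] / -10525 = +0.0003183
|∇h| = √(0.001672² + 0.0003183²) = 0.001702
Seepage velocity v = K·i/n = 26.0 × 0.001702 / 0.33 = 0.1341 ft/day.
t = 250 / 0.1341 = 1864 days = 5.1 years.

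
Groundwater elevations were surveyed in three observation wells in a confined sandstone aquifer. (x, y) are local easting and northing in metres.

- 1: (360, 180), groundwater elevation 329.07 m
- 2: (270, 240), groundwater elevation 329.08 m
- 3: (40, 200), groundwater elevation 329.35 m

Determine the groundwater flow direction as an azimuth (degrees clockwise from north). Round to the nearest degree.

Three-point gradient (reference 1): Δ to 2 = (-90, 60, +0.01), Δ to 3 = (-320, 20, +0.28).
∂h/∂x = -0.0009540, ∂h/∂y = -0.001264 (det = 17400).
Flow direction (−∇h) has components (+0.0009540 E, +0.001264 N).
Azimuth = atan2(E, N) = atan2(+0.0009540, +0.001264) = 37.0° ≈ 037°.

037°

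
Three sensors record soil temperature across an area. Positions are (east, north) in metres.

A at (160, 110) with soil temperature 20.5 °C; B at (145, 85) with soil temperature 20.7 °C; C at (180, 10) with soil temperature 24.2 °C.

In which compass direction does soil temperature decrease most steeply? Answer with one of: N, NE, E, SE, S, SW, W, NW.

NW

Three-point gradient (reference A): Δ to B = (-15, -25, +0.2), Δ to C = (20, -100, +3.7).
∂T/∂x = +0.03625, ∂T/∂y = -0.02975 (det = 2000).
Steepest decrease is along −∇f = (-0.03625 E, +0.02975 N) → northwest.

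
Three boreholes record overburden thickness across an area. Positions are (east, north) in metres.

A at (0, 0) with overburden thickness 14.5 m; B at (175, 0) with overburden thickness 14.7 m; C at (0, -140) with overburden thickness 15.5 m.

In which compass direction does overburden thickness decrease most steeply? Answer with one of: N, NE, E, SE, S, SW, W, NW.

∂d/∂x = (14.7 − 14.5) / (175 − 0) = +0.001143
∂d/∂y = (15.5 − 14.5) / (-140 − 0) = -0.007143
Steepest decrease is along −∇f = (-0.001143 E, +0.007143 N) → north.

N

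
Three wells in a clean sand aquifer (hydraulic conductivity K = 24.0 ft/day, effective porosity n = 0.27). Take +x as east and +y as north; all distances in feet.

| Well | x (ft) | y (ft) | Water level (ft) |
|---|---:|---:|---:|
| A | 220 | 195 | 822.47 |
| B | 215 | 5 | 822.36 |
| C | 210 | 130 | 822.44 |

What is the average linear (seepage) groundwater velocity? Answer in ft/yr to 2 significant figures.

36 ft/yr

With h = a·x + b·y + c and A as origin, the differences give:
  (-5)·a + (-190)·b = -0.11
  (-10)·a + (-65)·b = -0.03
Eliminate b (×(-65) and ×(-190), subtract): -1575·a = 1.450 → a = ∂h/∂x = -0.0009206
Back-substitute: b = ∂h/∂y = +0.0006032.
|∇h| = √(-0.0009206² + 0.0006032²) = 0.001101
Seepage velocity v = K·i/n = 24.0 × 0.001101 / 0.27 = 0.09787 ft/day = 35.75 ft/yr.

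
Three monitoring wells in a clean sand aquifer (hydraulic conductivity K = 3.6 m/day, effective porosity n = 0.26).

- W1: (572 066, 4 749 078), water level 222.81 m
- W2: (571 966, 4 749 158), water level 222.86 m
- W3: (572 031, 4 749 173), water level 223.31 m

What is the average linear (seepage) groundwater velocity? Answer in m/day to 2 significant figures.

0.12 m/day

Differences from W1: to W2 (Δx, Δy, Δh) = (-100, 80, +0.05); to W3 = (-35, 95, +0.50).
Solve a·Δx + b·Δy = Δh: det = (-100)·95 − (-35)·80 = -6700.
∂h/∂x = [(+0.05)·95 − (+0.50)·80] / -6700 = +0.005261
∂h/∂y = [(-100)·(+0.50) − (-35)·(+0.05)] / -6700 = +0.007201
|∇h| = √(0.005261² + 0.007201²) = 0.008918
Seepage velocity v = K·i/n = 3.6 × 0.008918 / 0.26 = 0.1235 m/day.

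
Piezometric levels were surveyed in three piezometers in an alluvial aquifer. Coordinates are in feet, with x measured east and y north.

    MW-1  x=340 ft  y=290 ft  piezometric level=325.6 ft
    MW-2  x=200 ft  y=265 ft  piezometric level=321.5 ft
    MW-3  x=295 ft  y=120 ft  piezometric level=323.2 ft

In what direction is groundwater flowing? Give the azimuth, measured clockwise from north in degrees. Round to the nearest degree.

Three-point gradient (reference MW-1): Δ to MW-2 = (-140, -25, -4.1), Δ to MW-3 = (-45, -170, -2.4).
∂h/∂x = +0.02809, ∂h/∂y = +0.006681 (det = 22675).
Flow direction (−∇h) has components (-0.02809 E, -0.006681 N).
Azimuth = atan2(E, N) = atan2(-0.02809, -0.006681) = 256.6° ≈ 257°.

257°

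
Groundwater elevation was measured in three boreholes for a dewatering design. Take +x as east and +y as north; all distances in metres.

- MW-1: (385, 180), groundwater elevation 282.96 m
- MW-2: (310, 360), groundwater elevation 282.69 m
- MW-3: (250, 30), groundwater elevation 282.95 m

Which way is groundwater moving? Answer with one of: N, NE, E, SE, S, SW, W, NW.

NW

With h = a·x + b·y + c and MW-1 as origin, the differences give:
  (-75)·a + 180·b = -0.27
  (-135)·a + (-150)·b = -0.01
Eliminate b (×(-150) and ×180, subtract): 35550·a = 42.300 → a = ∂h/∂x = +0.001190
Back-substitute: b = ∂h/∂y = -0.001004.
Flow = −∇h = (-0.001190 east, +0.001004 north), which points northwest.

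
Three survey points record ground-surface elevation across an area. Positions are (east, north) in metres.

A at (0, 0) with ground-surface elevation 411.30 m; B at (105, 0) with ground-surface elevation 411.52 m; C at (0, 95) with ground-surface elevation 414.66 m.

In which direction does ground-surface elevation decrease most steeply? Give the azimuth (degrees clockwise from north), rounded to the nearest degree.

183°

∂z/∂x = (411.52 − 411.30) / (105 − 0) = +0.002095
∂z/∂y = (414.66 − 411.30) / (95 − 0) = +0.03537
Steepest decrease is along −∇f: components (-0.002095 E, -0.03537 N).
Azimuth = atan2(-0.002095, -0.03537) = 183.4° ≈ 183°.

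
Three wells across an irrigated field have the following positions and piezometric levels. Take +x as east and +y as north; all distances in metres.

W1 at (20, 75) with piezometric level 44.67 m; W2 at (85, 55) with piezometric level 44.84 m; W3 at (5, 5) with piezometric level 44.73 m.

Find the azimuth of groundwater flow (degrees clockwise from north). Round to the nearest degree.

With h = a·x + b·y + c and W1 as origin, the differences give:
  65·a + (-20)·b = +0.17
  (-15)·a + (-70)·b = +0.06
Eliminate b (×(-70) and ×(-20), subtract): -4850·a = -10.700 → a = ∂h/∂x = +0.002206
Back-substitute: b = ∂h/∂y = -0.001330.
Flow direction (−∇h) has components (-0.002206 E, +0.001330 N).
Azimuth = atan2(E, N) = atan2(-0.002206, +0.001330) = 301.1° ≈ 301°.

301°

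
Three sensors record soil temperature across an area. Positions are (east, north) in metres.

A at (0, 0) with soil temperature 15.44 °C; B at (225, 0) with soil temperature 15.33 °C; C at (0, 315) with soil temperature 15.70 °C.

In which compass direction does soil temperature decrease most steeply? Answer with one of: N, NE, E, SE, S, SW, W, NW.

SE

∂T/∂x = (15.33 − 15.44) / (225 − 0) = -0.0004889
∂T/∂y = (15.70 − 15.44) / (315 − 0) = +0.0008254
Steepest decrease is along −∇f = (+0.0004889 E, -0.0008254 N) → southeast.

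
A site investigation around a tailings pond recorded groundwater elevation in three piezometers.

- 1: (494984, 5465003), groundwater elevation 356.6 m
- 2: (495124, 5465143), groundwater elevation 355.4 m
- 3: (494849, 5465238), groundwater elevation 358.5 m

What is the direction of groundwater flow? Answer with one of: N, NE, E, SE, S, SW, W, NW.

E

With h = a·x + b·y + c and 1 as origin, the differences give:
  140·a + 140·b = -1.2
  (-135)·a + 235·b = +1.9
Eliminate b (×235 and ×140, subtract): 51800·a = -548.00 → a = ∂h/∂x = -0.01058
Back-substitute: b = ∂h/∂y = +0.002008.
Flow = −∇h = (+0.01058 east, -0.002008 north), which points east.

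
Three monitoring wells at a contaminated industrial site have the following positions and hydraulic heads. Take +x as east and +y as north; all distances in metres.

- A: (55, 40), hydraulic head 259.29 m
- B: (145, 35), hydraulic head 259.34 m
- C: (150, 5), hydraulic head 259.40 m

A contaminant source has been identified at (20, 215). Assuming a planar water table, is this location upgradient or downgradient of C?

downgradient

Differences from A: to B (Δx, Δy, Δh) = (90, -5, +0.05); to C = (95, -35, +0.11).
Determinant of the coordinate differences = 90·(-35) − 95·(-5) = -2675.
∂h/∂x = [(+0.05)·(-35) − (+0.11)·(-5)] / -2675 = +0.0004486
∂h/∂y = [90·(+0.11) − 95·(+0.05)] / -2675 = -0.001925
Head at (20, 215) = 259.29 + (+0.0004486)·(-35) + (-0.001925)·(175) = 258.94 m.
That is lower than the 259.40 m at C, so the point is downgradient.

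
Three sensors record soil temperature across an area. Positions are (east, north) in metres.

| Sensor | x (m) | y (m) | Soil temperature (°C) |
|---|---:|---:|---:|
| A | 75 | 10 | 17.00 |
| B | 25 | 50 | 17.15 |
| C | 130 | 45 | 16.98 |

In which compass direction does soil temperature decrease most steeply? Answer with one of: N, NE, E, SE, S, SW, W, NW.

SE

With T = a·x + b·y + c and A as origin, the differences give:
  (-50)·a + 40·b = +0.15
  55·a + 35·b = -0.02
Eliminate b (×35 and ×40, subtract): -3950·a = 6.050 → a = ∂T/∂x = -0.001532
Back-substitute: b = ∂T/∂y = +0.001835.
Steepest decrease is along −∇f = (+0.001532 E, -0.001835 N) → southeast.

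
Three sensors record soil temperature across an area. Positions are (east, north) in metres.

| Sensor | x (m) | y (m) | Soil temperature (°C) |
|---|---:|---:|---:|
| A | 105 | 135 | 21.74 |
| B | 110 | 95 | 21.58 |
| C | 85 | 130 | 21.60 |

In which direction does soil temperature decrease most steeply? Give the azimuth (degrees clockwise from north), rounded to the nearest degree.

Three-point gradient (reference A): Δ to B = (5, -40, -0.16), Δ to C = (-20, -5, -0.14).
∂T/∂x = +0.005818, ∂T/∂y = +0.004727 (det = -825).
Steepest decrease is along −∇f: components (-0.005818 E, -0.004727 N).
Azimuth = atan2(-0.005818, -0.004727) = 230.9° ≈ 231°.

231°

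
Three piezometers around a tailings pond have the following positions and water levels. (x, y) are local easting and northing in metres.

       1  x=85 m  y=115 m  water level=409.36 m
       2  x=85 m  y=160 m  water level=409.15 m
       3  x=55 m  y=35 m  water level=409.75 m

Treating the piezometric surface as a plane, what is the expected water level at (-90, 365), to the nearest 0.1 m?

408.3 m

Taking 1 as reference: 2−1 = (0, 45, -0.21); 3−1 = (-30, -80, +0.39).
Determinant of the coordinate differences = 0·(-80) − (-30)·45 = 1350.
∂h/∂x = [(-0.21)·(-80) − (+0.39)·45] / 1350 = -0.0005556
∂h/∂y = [0·(+0.39) − (-30)·(-0.21)] / 1350 = -0.004667
h(-90, 365) = 409.36 + (-0.0005556)·(-175) + (-0.004667)·(250) = 409.36 +0.097 -1.167 = 408.291 m.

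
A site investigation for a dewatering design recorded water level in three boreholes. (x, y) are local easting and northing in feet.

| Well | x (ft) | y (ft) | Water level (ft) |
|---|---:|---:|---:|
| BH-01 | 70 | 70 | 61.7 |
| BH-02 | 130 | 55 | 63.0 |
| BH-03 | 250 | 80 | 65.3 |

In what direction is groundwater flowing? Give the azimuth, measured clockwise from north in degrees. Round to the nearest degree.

285°

Differences from BH-01: to BH-02 (Δx, Δy, Δh) = (60, -15, +1.3); to BH-03 = (180, 10, +3.6).
Solve a·Δx + b·Δy = Δh: det = 60·10 − 180·(-15) = 3300.
∂h/∂x = [(+1.3)·10 − (+3.6)·(-15)] / 3300 = +0.02030
∂h/∂y = [60·(+3.6) − 180·(+1.3)] / 3300 = -0.005455
Flow direction (−∇h) has components (-0.02030 E, +0.005455 N).
Azimuth = atan2(E, N) = atan2(-0.02030, +0.005455) = 285.0° ≈ 285°.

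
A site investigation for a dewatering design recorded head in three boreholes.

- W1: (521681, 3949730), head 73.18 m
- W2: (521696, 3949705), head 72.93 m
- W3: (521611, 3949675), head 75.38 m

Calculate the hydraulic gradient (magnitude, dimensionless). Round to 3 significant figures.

0.0274

Three-point gradient (reference W1): Δ to W2 = (15, -25, -0.25), Δ to W3 = (-70, -55, +2.20).
∂h/∂x = -0.02670, ∂h/∂y = -0.006019 (det = -2575).
|∇h| = √(-0.02670² + -0.006019²) = 0.02737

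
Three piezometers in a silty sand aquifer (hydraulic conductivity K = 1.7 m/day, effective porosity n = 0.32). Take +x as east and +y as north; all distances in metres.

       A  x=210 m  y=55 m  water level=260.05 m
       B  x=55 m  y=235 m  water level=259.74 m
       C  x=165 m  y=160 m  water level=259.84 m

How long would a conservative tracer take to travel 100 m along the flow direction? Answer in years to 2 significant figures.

22 years

With h = a·x + b·y + c and A as origin, the differences give:
  (-155)·a + 180·b = -0.31
  (-45)·a + 105·b = -0.21
Eliminate b (×105 and ×180, subtract): -8175·a = 5.250 → a = ∂h/∂x = -0.0006422
Back-substitute: b = ∂h/∂y = -0.002275.
|∇h| = √(-0.0006422² + -0.002275²) = 0.002364
Seepage velocity v = K·i/n = 1.7 × 0.002364 / 0.32 = 0.01256 m/day.
t = 100 / 0.01256 = 7962 days = 21.8 years.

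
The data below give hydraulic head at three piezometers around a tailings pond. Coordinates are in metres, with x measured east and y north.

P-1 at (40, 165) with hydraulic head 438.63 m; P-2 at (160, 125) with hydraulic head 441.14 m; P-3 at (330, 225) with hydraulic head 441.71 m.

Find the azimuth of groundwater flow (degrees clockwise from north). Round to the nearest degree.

With h = a·x + b·y + c and P-1 as origin, the differences give:
  120·a + (-40)·b = +2.51
  290·a + 60·b = +3.08
Eliminate b (×60 and ×(-40), subtract): 18800·a = 273.800 → a = ∂h/∂x = +0.01456
Back-substitute: b = ∂h/∂y = -0.01906.
Flow direction (−∇h) has components (-0.01456 E, +0.01906 N).
Azimuth = atan2(E, N) = atan2(-0.01456, +0.01906) = 322.6° ≈ 323°.

323°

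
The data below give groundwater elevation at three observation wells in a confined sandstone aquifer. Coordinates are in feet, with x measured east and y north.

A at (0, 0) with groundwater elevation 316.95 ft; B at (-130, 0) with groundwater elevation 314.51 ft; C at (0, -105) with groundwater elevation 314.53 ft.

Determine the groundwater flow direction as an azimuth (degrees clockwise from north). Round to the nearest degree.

∂h/∂x = (314.51 − 316.95) / (-130 − 0) = +0.01877
∂h/∂y = (314.53 − 316.95) / (-105 − 0) = +0.02305
Flow direction (−∇h) has components (-0.01877 E, -0.02305 N).
Azimuth = atan2(E, N) = atan2(-0.01877, -0.02305) = 219.2° ≈ 219°.

219°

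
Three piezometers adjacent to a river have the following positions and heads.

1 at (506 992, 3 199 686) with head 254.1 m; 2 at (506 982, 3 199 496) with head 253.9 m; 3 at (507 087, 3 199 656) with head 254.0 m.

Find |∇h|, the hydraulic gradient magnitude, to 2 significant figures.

0.0013

Differences from 1: to 2 (Δx, Δy, Δh) = (-10, -190, -0.2); to 3 = (95, -30, -0.1).
Determinant of the coordinate differences = (-10)·(-30) − 95·(-190) = 18350.
∂h/∂x = [(-0.2)·(-30) − (-0.1)·(-190)] / 18350 = -0.0007084
∂h/∂y = [(-10)·(-0.1) − 95·(-0.2)] / 18350 = +0.001090
|∇h| = √(-0.0007084² + 0.001090²) = 0.0013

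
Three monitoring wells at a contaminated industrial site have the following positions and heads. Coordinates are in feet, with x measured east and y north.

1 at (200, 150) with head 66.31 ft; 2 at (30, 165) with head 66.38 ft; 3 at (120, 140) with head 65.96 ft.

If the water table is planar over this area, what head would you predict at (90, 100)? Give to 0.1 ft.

65.0 ft

Differences from 1: to 2 (Δx, Δy, Δh) = (-170, 15, +0.07); to 3 = (-80, -10, -0.35).
Determinant of the coordinate differences = (-170)·(-10) − (-80)·15 = 2900.
∂h/∂x = [(+0.07)·(-10) − (-0.35)·15] / 2900 = +0.001569
∂h/∂y = [(-170)·(-0.35) − (-80)·(+0.07)] / 2900 = +0.02245
h(90, 100) = 66.31 + (+0.001569)·(-110) + (+0.02245)·(-50) = 66.31 -0.173 -1.122 = 65.015 ft.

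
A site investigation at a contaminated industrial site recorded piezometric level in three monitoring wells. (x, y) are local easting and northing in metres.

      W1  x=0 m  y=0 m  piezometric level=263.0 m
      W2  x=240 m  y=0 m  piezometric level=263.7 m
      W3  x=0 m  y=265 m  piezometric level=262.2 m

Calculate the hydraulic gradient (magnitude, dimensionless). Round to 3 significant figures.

∂h/∂x = (263.7 − 263.0) / (240 − 0) = +0.002917
∂h/∂y = (262.2 − 263.0) / (265 − 0) = -0.003019
|∇h| = √(0.002917² + -0.003019²) = 0.004198

0.00420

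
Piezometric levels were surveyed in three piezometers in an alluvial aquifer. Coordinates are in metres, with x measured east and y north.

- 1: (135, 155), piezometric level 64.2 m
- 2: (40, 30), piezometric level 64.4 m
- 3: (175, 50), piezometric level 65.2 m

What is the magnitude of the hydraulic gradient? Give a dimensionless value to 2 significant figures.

Three-point gradient (reference 1): Δ to 2 = (-95, -125, +0.2), Δ to 3 = (40, -105, +1.0).
∂h/∂x = +0.006945, ∂h/∂y = -0.006878 (det = 14975).
|∇h| = √(0.006945² + -0.006878²) = 0.009774

0.0098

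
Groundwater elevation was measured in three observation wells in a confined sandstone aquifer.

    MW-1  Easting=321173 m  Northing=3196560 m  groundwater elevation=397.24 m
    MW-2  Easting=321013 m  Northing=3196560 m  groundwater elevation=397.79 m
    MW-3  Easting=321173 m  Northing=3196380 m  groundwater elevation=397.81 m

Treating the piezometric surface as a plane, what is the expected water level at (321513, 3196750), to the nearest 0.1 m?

395.5 m

∂h/∂x = (397.79 − 397.24) / (321013 − 321173) = -0.003438
∂h/∂y = (397.81 − 397.24) / (3196380 − 3196560) = -0.003167
h(321513, 3196750) = 397.24 + (-0.003438)·(340) + (-0.003167)·(190) = 397.24 -1.169 -0.602 = 395.470 m.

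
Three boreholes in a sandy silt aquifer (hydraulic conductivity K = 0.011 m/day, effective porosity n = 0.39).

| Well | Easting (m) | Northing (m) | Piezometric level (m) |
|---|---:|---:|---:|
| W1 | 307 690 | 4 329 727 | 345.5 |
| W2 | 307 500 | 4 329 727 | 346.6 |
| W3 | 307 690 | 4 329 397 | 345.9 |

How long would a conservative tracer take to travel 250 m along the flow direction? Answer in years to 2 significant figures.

∂h/∂x = (346.6 − 345.5) / (307500 − 307690) = -0.005789
∂h/∂y = (345.9 − 345.5) / (4329397 − 4329727) = -0.001212
|∇h| = √(-0.005789² + -0.001212²) = 0.005915
Seepage velocity v = K·i/n = 0.011 × 0.005915 / 0.39 = 0.0001668 m/day.
t = 250 / 0.0001668 = 1.499e+06 days = 4.1e+03 years.

4100 years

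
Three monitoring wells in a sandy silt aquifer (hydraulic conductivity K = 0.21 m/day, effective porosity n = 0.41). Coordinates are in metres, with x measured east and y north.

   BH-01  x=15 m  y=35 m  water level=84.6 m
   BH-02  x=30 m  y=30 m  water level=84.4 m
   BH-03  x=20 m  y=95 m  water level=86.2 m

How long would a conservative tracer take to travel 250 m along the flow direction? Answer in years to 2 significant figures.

Taking BH-01 as reference: BH-02−BH-01 = (15, -5, -0.2); BH-03−BH-01 = (5, 60, +1.6).
Determinant of the coordinate differences = 15·60 − 5·(-5) = 925.
∂h/∂x = [(-0.2)·60 − (+1.6)·(-5)] / 925 = -0.004324
∂h/∂y = [15·(+1.6) − 5·(-0.2)] / 925 = +0.02703
|∇h| = √(-0.004324² + 0.02703²) = 0.02737
Seepage velocity v = K·i/n = 0.21 × 0.02737 / 0.41 = 0.01402 m/day.
t = 250 / 0.01402 = 1.783e+04 days = 48.8 years.

49 years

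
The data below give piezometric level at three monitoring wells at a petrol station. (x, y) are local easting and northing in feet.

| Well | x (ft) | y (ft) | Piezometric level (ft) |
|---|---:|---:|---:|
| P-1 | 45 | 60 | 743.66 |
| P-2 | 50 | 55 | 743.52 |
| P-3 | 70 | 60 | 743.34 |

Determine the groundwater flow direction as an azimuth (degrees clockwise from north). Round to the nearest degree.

140°

Three-point gradient (reference P-1): Δ to P-2 = (5, -5, -0.14), Δ to P-3 = (25, 0, -0.32).
∂h/∂x = -0.01280, ∂h/∂y = +0.01520 (det = 125).
Flow direction (−∇h) has components (+0.01280 E, -0.01520 N).
Azimuth = atan2(E, N) = atan2(+0.01280, -0.01520) = 139.9° ≈ 140°.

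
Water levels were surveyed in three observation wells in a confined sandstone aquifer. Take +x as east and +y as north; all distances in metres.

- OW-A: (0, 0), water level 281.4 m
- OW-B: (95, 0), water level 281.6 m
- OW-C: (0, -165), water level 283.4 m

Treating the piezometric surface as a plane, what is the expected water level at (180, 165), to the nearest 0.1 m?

∂h/∂x = (281.6 − 281.4) / (95 − 0) = +0.002105
∂h/∂y = (283.4 − 281.4) / (-165 − 0) = -0.01212
h(180, 165) = 281.4 + (+0.002105)·(180) + (-0.01212)·(165) = 281.4 +0.379 -2.000 = 279.779 m.

279.8 m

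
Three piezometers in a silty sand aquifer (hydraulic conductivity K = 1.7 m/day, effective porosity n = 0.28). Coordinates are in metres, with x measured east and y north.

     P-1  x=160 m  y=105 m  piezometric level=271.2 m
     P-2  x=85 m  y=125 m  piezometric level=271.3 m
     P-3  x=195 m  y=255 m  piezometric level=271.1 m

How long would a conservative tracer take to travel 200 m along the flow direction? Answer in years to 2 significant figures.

With h = a·x + b·y + c and P-1 as origin, the differences give:
  (-75)·a + 20·b = +0.1
  35·a + 150·b = -0.1
Eliminate b (×150 and ×20, subtract): -11950·a = 17.00 → a = ∂h/∂x = -0.001423
Back-substitute: b = ∂h/∂y = -0.0003347.
|∇h| = √(-0.001423² + -0.0003347²) = 0.001462
Seepage velocity v = K·i/n = 1.7 × 0.001462 / 0.28 = 0.008876 m/day.
t = 200 / 0.008876 = 2.253e+04 days = 61.7 years.

62 years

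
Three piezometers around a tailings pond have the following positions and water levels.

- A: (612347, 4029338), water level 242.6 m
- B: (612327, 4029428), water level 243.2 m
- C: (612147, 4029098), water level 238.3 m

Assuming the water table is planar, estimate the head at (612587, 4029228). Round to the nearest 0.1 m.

244.2 m

Taking A as reference: B−A = (-20, 90, +0.6); C−A = (-200, -240, -4.3).
Solve a·Δx + b·Δy = Δh: det = (-20)·(-240) − (-200)·90 = 22800.
∂h/∂x = [(+0.6)·(-240) − (-4.3)·90] / 22800 = +0.01066
∂h/∂y = [(-20)·(-4.3) − (-200)·(+0.6)] / 22800 = +0.009035
h(612587, 4029228) = 242.6 + (+0.01066)·(240) + (+0.009035)·(-110) = 242.6 +2.558 -0.994 = 244.164 m.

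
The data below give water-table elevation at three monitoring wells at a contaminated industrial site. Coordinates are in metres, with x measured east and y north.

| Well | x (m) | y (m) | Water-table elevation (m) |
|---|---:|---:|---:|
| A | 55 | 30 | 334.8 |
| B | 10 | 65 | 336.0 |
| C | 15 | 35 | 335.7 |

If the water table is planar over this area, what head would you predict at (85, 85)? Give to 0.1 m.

Taking A as reference: B−A = (-45, 35, +1.2); C−A = (-40, 5, +0.9).
Determinant of the coordinate differences = (-45)·5 − (-40)·35 = 1175.
∂h/∂x = [(+1.2)·5 − (+0.9)·35] / 1175 = -0.02170
∂h/∂y = [(-45)·(+0.9) − (-40)·(+1.2)] / 1175 = +0.006383
h(85, 85) = 334.8 + (-0.02170)·(30) + (+0.006383)·(55) = 334.8 -0.651 +0.351 = 334.500 m.

334.5 m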